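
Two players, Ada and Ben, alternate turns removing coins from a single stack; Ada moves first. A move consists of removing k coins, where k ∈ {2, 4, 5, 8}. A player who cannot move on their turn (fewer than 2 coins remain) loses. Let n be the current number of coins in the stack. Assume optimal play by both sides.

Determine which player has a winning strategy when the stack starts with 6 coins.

Ada wins.

Build the W/L table. Terminal = L. A non-terminal position is W if it has a move to some L; otherwise it is L.
n=0: no move → L
n=1: no move → L
n=2: can move to 0, which is L ⇒ W
n=3: can move to 1, which is L ⇒ W
n=4: can move to 0, which is L ⇒ W
n=5: can move to 1, which is L ⇒ W
n=6: can move to 1, which is L ⇒ W
The starting position 6 is W: Ada should remove 5, leaving 1, handing over an L position.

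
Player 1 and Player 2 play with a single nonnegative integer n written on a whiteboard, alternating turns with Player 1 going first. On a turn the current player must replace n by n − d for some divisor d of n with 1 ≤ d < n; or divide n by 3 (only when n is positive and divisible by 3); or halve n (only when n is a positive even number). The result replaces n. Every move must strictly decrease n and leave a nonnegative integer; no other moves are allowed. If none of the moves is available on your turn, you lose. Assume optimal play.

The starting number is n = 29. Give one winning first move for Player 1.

Move to 28.

Work bottom-up. With no move the player to move loses. Otherwise the position is W if at least one move leads to an L position for the opponent, and L if every move leads to a W.
n=0: no move → L
n=1: no move → L
n=2: W (go to 1, an L position)
n=3: W (go to 1, an L position)
n=4: L (options 2(W), 3(W) are all W)
n=5: W (go to 4, an L position)
n=6: W (go to 4, an L position)
n=7: L (sole option 6(W) is W)
n=8: W (go to 4, an L position)
n=9: L (options 3(W), 6(W), 8(W) are all W)
n=10: W (go to 9, an L position)
n=11: L (sole option 10(W) is W)
n=12: W (go to 4, an L position)
n=13: L (sole option 12(W) is W)
n=14: W (go to 7, an L position)
n=15: L (options 5(W), 10(W), 12(W), 14(W) are all W)
n=16: W (go to 15, an L position)
n=17: L (sole option 16(W) is W)
n=18: W (go to 9, an L position)
n=19: L (sole option 18(W) is W)
n=20: W (go to 15, an L position)
n=21: W (go to 7, an L position)
n=22: W (go to 11, an L position)
n=23: L (sole option 22(W) is W)
n=24: W (go to 23, an L position)
n=25: L (options 20(W), 24(W) are all W)
n=26: W (go to 13, an L position)
n=27: W (go to 9, an L position)
n=28: L (options 14(W), 21(W), 24(W), 26(W), 27(W) are all W)
n=29: W (go to 28, an L position)
From 29, the L positions reachable in one move are: 28.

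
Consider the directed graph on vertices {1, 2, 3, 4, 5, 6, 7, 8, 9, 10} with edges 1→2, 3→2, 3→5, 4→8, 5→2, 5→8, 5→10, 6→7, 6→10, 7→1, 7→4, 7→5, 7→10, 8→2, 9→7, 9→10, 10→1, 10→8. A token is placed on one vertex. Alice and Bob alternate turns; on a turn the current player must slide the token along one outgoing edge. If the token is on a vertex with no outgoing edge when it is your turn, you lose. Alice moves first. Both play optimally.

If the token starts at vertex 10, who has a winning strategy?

Bob wins.

Classify positions by backward induction: terminal positions (no move available) are L. From any other position, the mover wins iff some move reaches an L.
Every edge goes from a vertex to one that appears earlier in the order 2, 1, 8, 10, 5, 4, 7, 3, 6, 9, so processing vertices in that order labels each vertex after all of its successors.
2: no outgoing edge → L
1: →2(L), so W
8: →2(L), so W
10: →8(W), 1(W) — all W, so L
5: →10(L), so W
4: →8(W) only, which is W, so L
7: →4(L), so W
3: →2(L), so W
6: →10(L), so W
9: →10(L), so W
The starting position 10 is L: whatever Alice does, the opponent receives a W position.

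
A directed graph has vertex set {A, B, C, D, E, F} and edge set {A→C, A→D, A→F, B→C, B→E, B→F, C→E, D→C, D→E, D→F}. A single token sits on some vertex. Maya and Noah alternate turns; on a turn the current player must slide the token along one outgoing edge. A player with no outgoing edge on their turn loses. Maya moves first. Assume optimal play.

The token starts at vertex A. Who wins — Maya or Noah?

Maya wins.

Build the W/L table. Terminal = L. A non-terminal position is W if it has a move to some L; otherwise it is L.
Every edge goes from a vertex to one that appears earlier in the order F, E, C, D, A, B, so processing vertices in that order labels each vertex after all of its successors.
F: no outgoing edge → L
E: no outgoing edge → L
C: can move to E, which is L ⇒ W
D: can move to E, which is L ⇒ W
A: can move to F, which is L ⇒ W
B: can move to E, which is L ⇒ W
The starting position A is W: Maya should move to F, handing over an L position.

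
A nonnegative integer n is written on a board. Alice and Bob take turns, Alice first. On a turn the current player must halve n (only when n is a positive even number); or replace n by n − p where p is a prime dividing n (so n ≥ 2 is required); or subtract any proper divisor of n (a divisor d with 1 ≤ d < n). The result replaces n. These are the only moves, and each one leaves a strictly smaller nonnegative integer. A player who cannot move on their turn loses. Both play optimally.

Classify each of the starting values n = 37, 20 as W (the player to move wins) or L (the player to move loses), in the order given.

37: W, 20: L

Compute win/loss labels from the base case upward. A position with no move is L. Any other position is W if it can reach an L in one move, else L.
n=0: no move → L
n=1: no move → L
n=2: reaches L-position 0 → W
n=3: reaches L-position 0 → W
n=4: only reaches 2(W), 3(W), all W → L
n=5: reaches L-position 0 → W
n=6: reaches L-position 4 → W
n=7: reaches L-position 0 → W
n=8: reaches L-position 4 → W
n=9: only reaches 6(W), 8(W), all W → L
n=10: reaches L-position 9 → W
n=11: reaches L-position 0 → W
n=12: reaches L-position 9 → W
n=13: reaches L-position 0 → W
n=14: only reaches 7(W), 12(W), 13(W), all W → L
n=15: reaches L-position 14 → W
n=16: reaches L-position 14 → W
n=17: reaches L-position 0 → W
n=18: reaches L-position 9 → W
n=19: reaches L-position 0 → W
n=20: only reaches 10(W), 15(W), 16(W), 18(W), 19(W), all W → L
n=21: reaches L-position 14 → W
n=22: reaches L-position 20 → W
n=23: reaches L-position 0 → W
n=24: reaches L-position 20 → W
n=25: reaches L-position 20 → W
n=26: only reaches 13(W), 24(W), 25(W), all W → L
n=27: reaches L-position 26 → W
n=28: reaches L-position 14 → W
n=29: reaches L-position 0 → W
n=30: reaches L-position 20 → W
n=31: reaches L-position 0 → W
n=32: only reaches 16(W), 24(W), 28(W), 30(W), 31(W), all W → L
n=33: reaches L-position 32 → W
n=34: reaches L-position 32 → W
n=35: only reaches 28(W), 30(W), 34(W), all W → L
n=36: reaches L-position 32 → W
n=37: reaches L-position 0 → W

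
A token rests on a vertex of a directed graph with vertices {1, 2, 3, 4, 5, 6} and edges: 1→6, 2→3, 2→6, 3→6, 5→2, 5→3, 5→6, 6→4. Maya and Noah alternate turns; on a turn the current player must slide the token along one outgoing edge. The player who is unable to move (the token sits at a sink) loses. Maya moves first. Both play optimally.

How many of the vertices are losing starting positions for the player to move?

3

Work bottom-up. With no move the player to move loses. Otherwise the position is W if at least one move leads to an L position for the opponent, and L if every move leads to a W.
Every edge goes from a vertex to one that appears earlier in the order 4, 6, 3, 2, 1, 5, so processing vertices in that order labels each vertex after all of its successors.
4: no outgoing edge → L
6: reaches L-position 4 → W
3: only reaches 6(W), which is W → L
2: reaches L-position 3 → W
1: only reaches 6(W), which is W → L
5: reaches L-position 3 → W
The L vertices are 1, 3, 4; that is 3 in all.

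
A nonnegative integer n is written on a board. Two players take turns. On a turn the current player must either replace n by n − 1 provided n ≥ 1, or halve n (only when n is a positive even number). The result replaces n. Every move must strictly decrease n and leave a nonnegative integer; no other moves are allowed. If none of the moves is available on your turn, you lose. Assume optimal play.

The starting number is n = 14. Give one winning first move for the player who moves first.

Work bottom-up. With no move the player to move loses. Otherwise the position is W if at least one move leads to an L position for the opponent, and L if every move leads to a W.
n=0: no move → L
n=1: reaches L-position 0 → W
n=2: only reaches 1(W), which is W → L
n=3: reaches L-position 2 → W
n=4: reaches L-position 2 → W
n=5: only reaches 4(W), which is W → L
n=6: reaches L-position 5 → W
n=7: only reaches 6(W), which is W → L
n=8: reaches L-position 7 → W
n=9: only reaches 8(W), which is W → L
n=10: reaches L-position 5 → W
n=11: only reaches 10(W), which is W → L
n=12: reaches L-position 11 → W
n=13: only reaches 12(W), which is W → L
n=14: reaches L-position 7 → W
From 14, the L positions reachable in one move are: 7, 13. Any move reaching one of these is winning.

Move to 7.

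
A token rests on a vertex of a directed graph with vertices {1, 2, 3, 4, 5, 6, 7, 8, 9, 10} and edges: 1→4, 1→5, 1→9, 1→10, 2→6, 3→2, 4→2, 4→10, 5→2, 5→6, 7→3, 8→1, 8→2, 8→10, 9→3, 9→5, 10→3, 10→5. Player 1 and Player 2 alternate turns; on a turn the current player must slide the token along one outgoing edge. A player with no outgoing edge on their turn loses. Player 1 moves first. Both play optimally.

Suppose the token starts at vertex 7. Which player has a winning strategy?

Classify positions by backward induction: terminal positions (no move available) are L. From any other position, the mover wins iff some move reaches an L.
Every edge goes from a vertex to one that appears earlier in the order 6, 2, 5, 3, 9, 10, 4, 1, 7, 8, so processing vertices in that order labels each vertex after all of its successors.
6: no outgoing edge → L
2: →6(L), so W
5: →6(L), so W
3: →2(W) only, which is W, so L
9: →3(L), so W
10: →3(L), so W
4: →10(W), 2(W) — all W, so L
1: →4(L), so W
7: →3(L), so W
8: →1(W), 10(W), 2(W) — all W, so L
The starting position 7 is W: Player 1 should move to 3, handing over an L position.

Player 1 wins.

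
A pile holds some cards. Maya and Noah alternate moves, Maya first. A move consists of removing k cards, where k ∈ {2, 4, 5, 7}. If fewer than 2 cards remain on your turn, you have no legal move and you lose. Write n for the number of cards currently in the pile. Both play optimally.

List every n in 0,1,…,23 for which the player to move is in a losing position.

Use the standard recursion: the mover loses at a terminal position; elsewhere, the mover wins exactly when some move hands the opponent an L position.
n=0: no move → L
n=1: no move → L
n=2: reaches L-position 0 → W
n=3: reaches L-position 1 → W
n=4: reaches L-position 0 → W
n=5: reaches L-position 1 → W
n=6: reaches L-position 1 → W
n=7: reaches L-position 0 → W
n=8: reaches L-position 1 → W
n=9: only reaches 7(W), 5(W), 4(W), 2(W), all W → L
n=10: only reaches 8(W), 6(W), 5(W), 3(W), all W → L
n=11: reaches L-position 9 → W
n=12: reaches L-position 10 → W
n=13: reaches L-position 9 → W
n=14: reaches L-position 10 → W
n=15: reaches L-position 10 → W
n=16: reaches L-position 9 → W
n=17: reaches L-position 10 → W
n=18: only reaches 16(W), 14(W), 13(W), 11(W), all W → L
n=19: only reaches 17(W), 15(W), 14(W), 12(W), all W → L
n=20: reaches L-position 18 → W
n=21: reaches L-position 19 → W
n=22: reaches L-position 18 → W
n=23: reaches L-position 19 → W
The losing starting values of n are exactly the entries labelled L in this table (6 of them).

0, 1, 9, 10, 18, 19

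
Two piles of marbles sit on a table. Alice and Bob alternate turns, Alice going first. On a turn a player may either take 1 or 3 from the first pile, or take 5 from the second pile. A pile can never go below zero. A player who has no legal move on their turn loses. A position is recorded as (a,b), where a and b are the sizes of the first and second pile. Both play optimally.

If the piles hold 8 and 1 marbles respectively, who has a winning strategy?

Bob wins.

Compute win/loss labels from the base case upward. A position with no move is L. Any other position is W if it can reach an L in one move, else L.
No move ever increases a pile, so every position that can arise here has a ≤ 8 and b ≤ 1; it is enough to label the cells with 0 ≤ a ≤ 8 and 0 ≤ b ≤ 1.
Every move lowers a or b (never raises either), so fill the grid row by row in increasing a, and left to right within a row: each cell's successors are then already labelled.
      b=0  b=1
a=0:    L    L
a=1:    W    W
a=2:    L    L
a=3:    W    W
a=4:    L    L
a=5:    W    W
a=6:    L    L
a=7:    W    W
a=8:    L    L
Cells with no legal move (terminal, hence L): (0,0), (0,1).
The remaining L cells, each justified by listing all of its moves:
(2,0): L (sole option (1,0)(W) is W)
(2,1): L (sole option (1,1)(W) is W)
(4,0): L (options (3,0)(W), (1,0)(W) are all W)
(4,1): L (options (3,1)(W), (1,1)(W) are all W)
(6,0): L (options (5,0)(W), (3,0)(W) are all W)
(6,1): L (options (5,1)(W), (3,1)(W) are all W)
(8,0): L (options (7,0)(W), (5,0)(W) are all W)
(8,1): L (options (7,1)(W), (5,1)(W) are all W)
Every other cell has at least one move into one of the L cells above, so it is W.
The starting position (8,1) is L: whatever Alice does, the opponent receives a W position.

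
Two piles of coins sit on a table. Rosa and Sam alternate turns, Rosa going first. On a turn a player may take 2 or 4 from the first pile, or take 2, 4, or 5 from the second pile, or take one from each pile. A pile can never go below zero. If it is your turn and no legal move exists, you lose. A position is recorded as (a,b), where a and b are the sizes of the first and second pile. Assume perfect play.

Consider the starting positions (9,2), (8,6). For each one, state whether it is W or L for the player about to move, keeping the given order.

Build the W/L table. Terminal = L. A non-terminal position is W if it has a move to some L; otherwise it is L.
No move ever increases a pile, so every position that can arise here has a ≤ 9 and b ≤ 6; it is enough to label the cells with 0 ≤ a ≤ 9 and 0 ≤ b ≤ 6.
Every move lowers a or b (never raises either), so fill the grid row by row in increasing a, and left to right within a row: each cell's successors are then already labelled.
      b=0  b=1  b=2  b=3  b=4  b=5  b=6
a=0:    L    L    W    W    W    W    W
a=1:    L    W    W    L    W    W    L
a=2:    W    W    L    L    W    W    W
a=3:    W    L    L    W    W    W    W
a=4:    W    W    W    W    L    L    W
a=5:    W    W    W    W    L    W    W
a=6:    L    L    W    W    W    W    W
a=7:    L    W    W    L    W    W    L
a=8:    W    W    L    L    W    W    W
a=9:    W    L    L    W    W    W    W
Cells with no legal move (terminal, hence L): (0,0), (0,1), (1,0).
The remaining L cells, each justified by listing all of its moves:
(1,3): moves to (1,1)(W), (0,2)(W); every one is W ⇒ L
(1,6): moves to (1,4)(W), (1,2)(W), (1,1)(W), (0,5)(W); every one is W ⇒ L
(2,2): moves to (0,2)(W), (2,0)(W), (1,1)(W); every one is W ⇒ L
(2,3): moves to (0,3)(W), (2,1)(W), (1,2)(W); every one is W ⇒ L
(3,1): moves to (1,1)(W), (2,0)(W); every one is W ⇒ L
(3,2): moves to (1,2)(W), (3,0)(W), (2,1)(W); every one is W ⇒ L
(4,4): moves to (2,4)(W), (0,4)(W), (4,2)(W), (4,0)(W), (3,3)(W); every one is W ⇒ L
(4,5): moves to (2,5)(W), (0,5)(W), (4,3)(W), (4,1)(W), (4,0)(W), (3,4)(W); every one is W ⇒ L
(5,4): moves to (3,4)(W), (1,4)(W), (5,2)(W), (5,0)(W), (4,3)(W); every one is W ⇒ L
(6,0): moves to (4,0)(W), (2,0)(W); every one is W ⇒ L
(6,1): moves to (4,1)(W), (2,1)(W), (5,0)(W); every one is W ⇒ L
(7,0): moves to (5,0)(W), (3,0)(W); every one is W ⇒ L
(7,3): moves to (5,3)(W), (3,3)(W), (7,1)(W), (6,2)(W); every one is W ⇒ L
(7,6): moves to (5,6)(W), (3,6)(W), (7,4)(W), (7,2)(W), (7,1)(W), (6,5)(W); every one is W ⇒ L
(8,2): moves to (6,2)(W), (4,2)(W), (8,0)(W), (7,1)(W); every one is W ⇒ L
(8,3): moves to (6,3)(W), (4,3)(W), (8,1)(W), (7,2)(W); every one is W ⇒ L
(9,1): moves to (7,1)(W), (5,1)(W), (8,0)(W); every one is W ⇒ L
(9,2): moves to (7,2)(W), (5,2)(W), (9,0)(W), (8,1)(W); every one is W ⇒ L
Every other cell has at least one move into one of the L cells above, so it is W.
(9,2): one of the L cells justified above, so L
(8,6): the move to (8,2) reaches an L cell, so W

(9,2): L, (8,6): W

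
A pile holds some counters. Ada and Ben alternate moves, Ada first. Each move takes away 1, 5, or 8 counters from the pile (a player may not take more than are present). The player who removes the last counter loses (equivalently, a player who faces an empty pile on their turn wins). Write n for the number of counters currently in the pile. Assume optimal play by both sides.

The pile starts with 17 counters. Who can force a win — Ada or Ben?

Build the W/L table. Terminal = W. A non-terminal position is W if it has a move to some L; otherwise it is L.
n=0: no move; the opponent has just taken the last counter and therefore loses → W
n=1: →0(W) only, which is W, so L
n=2: →1(L), so W
n=3: →2(W) only, which is W, so L
n=4: →3(L), so W
n=5: →4(W), 0(W) — all W, so L
n=6: →5(L), so W
n=7: →6(W), 2(W) — all W, so L
n=8: →7(L), so W
n=9: →1(L), so W
n=10: →5(L), so W
n=11: →3(L), so W
n=12: →7(L), so W
n=13: →5(L), so W
n=14: →13(W), 9(W), 6(W) — all W, so L
n=15: →14(L), so W
n=16: →15(W), 11(W), 8(W) — all W, so L
n=17: →16(L), so W
The starting position 17 is W: Ada should remove 1, leaving 16, handing over an L position.

Ada wins.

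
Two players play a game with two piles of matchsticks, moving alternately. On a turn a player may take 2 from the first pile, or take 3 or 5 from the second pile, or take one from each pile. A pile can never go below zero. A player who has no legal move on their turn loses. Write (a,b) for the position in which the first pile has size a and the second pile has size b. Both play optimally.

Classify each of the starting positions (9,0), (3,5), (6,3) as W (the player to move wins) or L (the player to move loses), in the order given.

Work bottom-up. With no move the player to move loses. Otherwise the position is W if at least one move leads to an L position for the opponent, and L if every move leads to a W.
No move ever increases a pile, so every position that can arise here has a ≤ 9 and b ≤ 5; it is enough to label the cells with 0 ≤ a ≤ 9 and 0 ≤ b ≤ 5.
Every move lowers a or b (never raises either), so fill the grid row by row in increasing a, and left to right within a row: each cell's successors are then already labelled.
      b=0  b=1  b=2  b=3  b=4  b=5
a=0:    L    L    L    W    W    W
a=1:    L    W    W    W    L    W
a=2:    W    W    W    L    L    W
a=3:    W    L    L    L    W    W
a=4:    L    L    W    W    W    W
a=5:    L    W    W    W    L    W
a=6:    W    W    L    L    L    W
a=7:    W    L    L    W    W    W
a=8:    L    L    W    W    W    W
a=9:    L    W    W    W    L    W
Cells with no legal move (terminal, hence L): (0,0), (0,1), (0,2), (1,0).
The remaining L cells, each justified by listing all of its moves:
(1,4): only reaches (1,1)(W), (0,3)(W), all W → L
(2,3): only reaches (0,3)(W), (2,0)(W), (1,2)(W), all W → L
(2,4): only reaches (0,4)(W), (2,1)(W), (1,3)(W), all W → L
(3,1): only reaches (1,1)(W), (2,0)(W), all W → L
(3,2): only reaches (1,2)(W), (2,1)(W), all W → L
(3,3): only reaches (1,3)(W), (3,0)(W), (2,2)(W), all W → L
(4,0): only reaches (2,0)(W), which is W → L
(4,1): only reaches (2,1)(W), (3,0)(W), all W → L
(5,0): only reaches (3,0)(W), which is W → L
(5,4): only reaches (3,4)(W), (5,1)(W), (4,3)(W), all W → L
(6,2): only reaches (4,2)(W), (5,1)(W), all W → L
(6,3): only reaches (4,3)(W), (6,0)(W), (5,2)(W), all W → L
(6,4): only reaches (4,4)(W), (6,1)(W), (5,3)(W), all W → L
(7,1): only reaches (5,1)(W), (6,0)(W), all W → L
(7,2): only reaches (5,2)(W), (6,1)(W), all W → L
(8,0): only reaches (6,0)(W), which is W → L
(8,1): only reaches (6,1)(W), (7,0)(W), all W → L
(9,0): only reaches (7,0)(W), which is W → L
(9,4): only reaches (7,4)(W), (9,1)(W), (8,3)(W), all W → L
Every other cell has at least one move into one of the L cells above, so it is W.
(9,0): one of the L cells justified above, so L
(3,5): the move to (3,2) reaches an L cell, so W
(6,3): one of the L cells justified above, so L

(9,0): L, (3,5): W, (6,3): L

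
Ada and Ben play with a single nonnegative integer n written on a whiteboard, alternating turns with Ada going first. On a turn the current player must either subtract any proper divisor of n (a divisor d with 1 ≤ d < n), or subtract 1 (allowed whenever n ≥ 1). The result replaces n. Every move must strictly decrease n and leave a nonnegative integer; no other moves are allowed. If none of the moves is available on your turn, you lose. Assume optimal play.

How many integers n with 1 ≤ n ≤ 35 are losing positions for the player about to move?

17

Build the W/L table. Terminal = L. A non-terminal position is W if it has a move to some L; otherwise it is L.
n=0: no move → L
n=1: →0(L), so W
n=2: →1(W) only, which is W, so L
n=3: →2(L), so W
n=4: →2(L), so W
n=5: →4(W) only, which is W, so L
n=6: →5(L), so W
n=7: →6(W) only, which is W, so L
n=8: →7(L), so W
n=9: →6(W), 8(W) — all W, so L
n=10: →5(L), so W
n=11: →10(W) only, which is W, so L
n=12: →9(L), so W
n=13: →12(W) only, which is W, so L
n=14: →7(L), so W
n=15: →10(W), 12(W), 14(W) — all W, so L
n=16: →15(L), so W
n=17: →16(W) only, which is W, so L
n=18: →9(L), so W
n=19: →18(W) only, which is W, so L
n=20: →15(L), so W
n=21: →14(W), 18(W), 20(W) — all W, so L
n=22: →11(L), so W
n=23: →22(W) only, which is W, so L
n=24: →21(L), so W
n=25: →20(W), 24(W) — all W, so L
n=26: →13(L), so W
n=27: →18(W), 24(W), 26(W) — all W, so L
n=28: →21(L), so W
n=29: →28(W) only, which is W, so L
n=30: →15(L), so W
n=31: →30(W) only, which is W, so L
n=32: →31(L), so W
n=33: →22(W), 30(W), 32(W) — all W, so L
n=34: →17(L), so W
n=35: →28(W), 30(W), 34(W) — all W, so L
L entries with 1 ≤ n ≤ 35 (n=0 is outside the asked range and is not counted): n = 2, 5, 7, 9, 11, 13, 15, 17, 19, 21, 23, 25, 27, 29, 31, 33, 35; that makes 17.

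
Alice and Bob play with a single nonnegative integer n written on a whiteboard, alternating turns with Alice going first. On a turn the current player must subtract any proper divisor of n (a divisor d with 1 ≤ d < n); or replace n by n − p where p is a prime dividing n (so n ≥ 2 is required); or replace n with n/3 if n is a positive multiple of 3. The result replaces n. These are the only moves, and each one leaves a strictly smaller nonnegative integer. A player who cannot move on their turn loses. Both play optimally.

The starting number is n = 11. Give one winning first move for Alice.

Positions with no move are L. A position that does have a move is losing for the player to move precisely when every available move leads to a winning position for the opponent. Fill in the labels:
n=0: no move → L
n=1: no move → L
n=2: →0(L), so W
n=3: →0(L), so W
n=4: →2(W), 3(W) — all W, so L
n=5: →0(L), so W
n=6: →4(L), so W
n=7: →0(L), so W
n=8: →4(L), so W
n=9: →3(W), 6(W), 8(W) — all W, so L
n=10: →9(L), so W
n=11: →0(L), so W
From 11, the L positions reachable in one move are: 0.

Move to 0.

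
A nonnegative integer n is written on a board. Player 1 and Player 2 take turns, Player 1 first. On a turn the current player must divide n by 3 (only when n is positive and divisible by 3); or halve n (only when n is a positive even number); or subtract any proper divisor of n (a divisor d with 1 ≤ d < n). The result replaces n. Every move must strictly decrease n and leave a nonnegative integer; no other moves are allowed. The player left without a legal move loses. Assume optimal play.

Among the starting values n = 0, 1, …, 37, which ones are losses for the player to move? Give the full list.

0, 1, 4, 7, 9, 11, 13, 15, 17, 19, 23, 25, 28, 31, 36

Positions with no move are L. A position that does have a move is losing for the player to move precisely when every available move leads to a winning position for the opponent. Fill in the labels:
n=0: no move → L
n=1: no move → L
n=2: can move to 1, which is L ⇒ W
n=3: can move to 1, which is L ⇒ W
n=4: moves to 2(W), 3(W); every one is W ⇒ L
n=5: can move to 4, which is L ⇒ W
n=6: can move to 4, which is L ⇒ W
n=7: the only move is to 6(W), a W ⇒ L
n=8: can move to 4, which is L ⇒ W
n=9: moves to 3(W), 6(W), 8(W); every one is W ⇒ L
n=10: can move to 9, which is L ⇒ W
n=11: the only move is to 10(W), a W ⇒ L
n=12: can move to 4, which is L ⇒ W
n=13: the only move is to 12(W), a W ⇒ L
n=14: can move to 7, which is L ⇒ W
n=15: moves to 5(W), 10(W), 12(W), 14(W); every one is W ⇒ L
n=16: can move to 15, which is L ⇒ W
n=17: the only move is to 16(W), a W ⇒ L
n=18: can move to 9, which is L ⇒ W
n=19: the only move is to 18(W), a W ⇒ L
n=20: can move to 15, which is L ⇒ W
n=21: can move to 7, which is L ⇒ W
n=22: can move to 11, which is L ⇒ W
n=23: the only move is to 22(W), a W ⇒ L
n=24: can move to 23, which is L ⇒ W
n=25: moves to 20(W), 24(W); every one is W ⇒ L
n=26: can move to 13, which is L ⇒ W
n=27: can move to 9, which is L ⇒ W
n=28: moves to 14(W), 21(W), 24(W), 26(W), 27(W); every one is W ⇒ L
n=29: can move to 28, which is L ⇒ W
n=30: can move to 15, which is L ⇒ W
n=31: the only move is to 30(W), a W ⇒ L
n=32: can move to 28, which is L ⇒ W
n=33: can move to 11, which is L ⇒ W
n=34: can move to 17, which is L ⇒ W
n=35: can move to 28, which is L ⇒ W
n=36: moves to 12(W), 18(W), 24(W), 27(W), 30(W), 32(W), 33(W), 34(W), 35(W); every one is W ⇒ L
n=37: can move to 36, which is L ⇒ W
The losing starting values of n are exactly the entries labelled L in this table (15 of them).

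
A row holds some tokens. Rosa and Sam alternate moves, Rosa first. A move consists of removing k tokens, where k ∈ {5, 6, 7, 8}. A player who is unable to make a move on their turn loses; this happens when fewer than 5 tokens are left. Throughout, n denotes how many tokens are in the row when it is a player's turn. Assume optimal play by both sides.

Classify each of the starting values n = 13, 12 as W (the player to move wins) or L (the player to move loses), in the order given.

Positions with no move are L. A position that does have a move is losing for the player to move precisely when every available move leads to a winning position for the opponent. Fill in the labels:
n=0: no move → L
n=1: no move → L
n=2: no move → L
n=3: no move → L
n=4: no move → L
n=5: W (go to 0, an L position)
n=6: W (go to 1, an L position)
n=7: W (go to 2, an L position)
n=8: W (go to 3, an L position)
n=9: W (go to 4, an L position)
n=10: W (go to 4, an L position)
n=11: W (go to 4, an L position)
n=12: W (go to 4, an L position)
n=13: L (options 8(W), 7(W), 6(W), 5(W) are all W)

13: L, 12: W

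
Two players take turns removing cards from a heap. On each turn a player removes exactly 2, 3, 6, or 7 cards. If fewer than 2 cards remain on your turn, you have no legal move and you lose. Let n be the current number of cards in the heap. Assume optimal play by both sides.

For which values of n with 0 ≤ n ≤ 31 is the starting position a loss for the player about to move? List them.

0, 1, 5, 9, 10, 14, 18, 19, 23, 27, 28

Use the standard recursion: the mover loses at a terminal position; elsewhere, the mover wins exactly when some move hands the opponent an L position.
n=0: no move → L
n=1: no move → L
n=2: reaches L-position 0 → W
n=3: reaches L-position 1 → W
n=4: reaches L-position 1 → W
n=5: only reaches 3(W), 2(W), all W → L
n=6: reaches L-position 0 → W
n=7: reaches L-position 5 → W
n=8: reaches L-position 5 → W
n=9: only reaches 7(W), 6(W), 3(W), 2(W), all W → L
n=10: only reaches 8(W), 7(W), 4(W), 3(W), all W → L
n=11: reaches L-position 9 → W
n=12: reaches L-position 10 → W
n=13: reaches L-position 10 → W
n=14: only reaches 12(W), 11(W), 8(W), 7(W), all W → L
n=15: reaches L-position 9 → W
n=16: reaches L-position 14 → W
n=17: reaches L-position 14 → W
n=18: only reaches 16(W), 15(W), 12(W), 11(W), all W → L
n=19: only reaches 17(W), 16(W), 13(W), 12(W), all W → L
n=20: reaches L-position 18 → W
n=21: reaches L-position 19 → W
n=22: reaches L-position 19 → W
n=23: only reaches 21(W), 20(W), 17(W), 16(W), all W → L
n=24: reaches L-position 18 → W
n=25: reaches L-position 23 → W
n=26: reaches L-position 23 → W
n=27: only reaches 25(W), 24(W), 21(W), 20(W), all W → L
n=28: only reaches 26(W), 25(W), 22(W), 21(W), all W → L
n=29: reaches L-position 27 → W
n=30: reaches L-position 28 → W
n=31: reaches L-position 28 → W
Reading off the rows marked L gives the requested list; there are 11 such values of n.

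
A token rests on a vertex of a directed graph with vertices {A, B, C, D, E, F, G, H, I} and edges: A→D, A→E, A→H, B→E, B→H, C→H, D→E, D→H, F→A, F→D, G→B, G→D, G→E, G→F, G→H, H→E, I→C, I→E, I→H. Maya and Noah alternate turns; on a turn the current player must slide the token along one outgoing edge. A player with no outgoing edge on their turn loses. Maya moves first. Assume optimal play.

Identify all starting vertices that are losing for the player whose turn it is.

C, E, F

Positions with no move are L. A position that does have a move is losing for the player to move precisely when every available move leads to a winning position for the opponent. Fill in the labels:
Every edge goes from a vertex to one that appears earlier in the order E, H, D, C, A, F, I, B, G, so processing vertices in that order labels each vertex after all of its successors.
E: no outgoing edge → L
H: →E(L), so W
D: →E(L), so W
C: →H(W) only, which is W, so L
A: →E(L), so W
F: →A(W), D(W) — all W, so L
I: →C(L), so W
B: →E(L), so W
G: →F(L), so W
The losing starting vertices are exactly the entries labelled L in this table (3 of them).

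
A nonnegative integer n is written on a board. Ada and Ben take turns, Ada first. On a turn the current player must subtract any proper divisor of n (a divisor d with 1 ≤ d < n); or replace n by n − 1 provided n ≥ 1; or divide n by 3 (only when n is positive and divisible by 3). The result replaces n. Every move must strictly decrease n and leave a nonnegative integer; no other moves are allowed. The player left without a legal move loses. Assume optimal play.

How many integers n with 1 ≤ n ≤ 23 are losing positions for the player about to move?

9

Build the W/L table. Terminal = L. A non-terminal position is W if it has a move to some L; otherwise it is L.
n=0: no move → L
n=1: reaches L-position 0 → W
n=2: only reaches 1(W), which is W → L
n=3: reaches L-position 2 → W
n=4: reaches L-position 2 → W
n=5: only reaches 4(W), which is W → L
n=6: reaches L-position 2 → W
n=7: only reaches 6(W), which is W → L
n=8: reaches L-position 7 → W
n=9: only reaches 3(W), 6(W), 8(W), all W → L
n=10: reaches L-position 5 → W
n=11: only reaches 10(W), which is W → L
n=12: reaches L-position 9 → W
n=13: only reaches 12(W), which is W → L
n=14: reaches L-position 7 → W
n=15: reaches L-position 5 → W
n=16: only reaches 8(W), 12(W), 14(W), 15(W), all W → L
n=17: reaches L-position 16 → W
n=18: reaches L-position 9 → W
n=19: only reaches 18(W), which is W → L
n=20: reaches L-position 16 → W
n=21: reaches L-position 7 → W
n=22: reaches L-position 11 → W
n=23: only reaches 22(W), which is W → L
L entries with 1 ≤ n ≤ 23 (n=0 is outside the asked range and is not counted): n = 2, 5, 7, 9, 11, 13, 16, 19, 23; that makes 9.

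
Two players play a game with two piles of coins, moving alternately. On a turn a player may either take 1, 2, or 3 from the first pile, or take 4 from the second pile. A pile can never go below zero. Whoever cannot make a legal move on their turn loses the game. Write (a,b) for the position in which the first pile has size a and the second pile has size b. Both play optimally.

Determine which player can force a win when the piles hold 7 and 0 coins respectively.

Label each position W (a win for the player to move) or L (a loss). A position with no legal move is L; any other position is W exactly when some move reaches an L, and L when every move reaches a W.
No move ever increases a pile, so every position that can arise here has a ≤ 7 and b ≤ 0; it is enough to label the cells with 0 ≤ a ≤ 7 and 0 ≤ b ≤ 0.
Every move lowers a or b (never raises either), so fill the grid row by row in increasing a, and left to right within a row: each cell's successors are then already labelled.
      b=0
a=0:    L
a=1:    W
a=2:    W
a=3:    W
a=4:    L
a=5:    W
a=6:    W
a=7:    W
Cells with no legal move (terminal, hence L): (0,0).
The remaining L cells, each justified by listing all of its moves:
(4,0): →(3,0)(W), (2,0)(W), (1,0)(W) — all W, so L
Every other cell has at least one move into one of the L cells above, so it is W.
The starting position (7,0) is W: the player to move should move to (4,0), handing over an L position.

The first player wins.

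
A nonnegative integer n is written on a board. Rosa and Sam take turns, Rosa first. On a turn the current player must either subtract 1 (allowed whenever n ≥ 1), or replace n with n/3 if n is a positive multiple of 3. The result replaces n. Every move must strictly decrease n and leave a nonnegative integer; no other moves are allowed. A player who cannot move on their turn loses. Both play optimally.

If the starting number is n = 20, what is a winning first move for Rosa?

Move to 19.

Compute win/loss labels from the base case upward. A position with no move is L. Any other position is W if it can reach an L in one move, else L.
n=0: no move → L
n=1: →0(L), so W
n=2: →1(W) only, which is W, so L
n=3: →2(L), so W
n=4: →3(W) only, which is W, so L
n=5: →4(L), so W
n=6: →2(L), so W
n=7: →6(W) only, which is W, so L
n=8: →7(L), so W
n=9: →3(W), 8(W) — all W, so L
n=10: →9(L), so W
n=11: →10(W) only, which is W, so L
n=12: →4(L), so W
n=13: →12(W) only, which is W, so L
n=14: →13(L), so W
n=15: →5(W), 14(W) — all W, so L
n=16: →15(L), so W
n=17: →16(W) only, which is W, so L
n=18: →17(L), so W
n=19: →18(W) only, which is W, so L
n=20: →19(L), so W
From 20, the L positions reachable in one move are: 19.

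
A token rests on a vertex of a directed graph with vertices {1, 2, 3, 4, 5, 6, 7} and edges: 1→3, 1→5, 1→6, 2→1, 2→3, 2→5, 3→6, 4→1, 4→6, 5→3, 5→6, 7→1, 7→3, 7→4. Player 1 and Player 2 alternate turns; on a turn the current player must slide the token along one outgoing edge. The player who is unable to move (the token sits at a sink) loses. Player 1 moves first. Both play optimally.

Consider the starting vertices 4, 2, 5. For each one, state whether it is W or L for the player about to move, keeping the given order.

Work bottom-up. With no move the player to move loses. Otherwise the position is W if at least one move leads to an L position for the opponent, and L if every move leads to a W.
Every edge goes from a vertex to one that appears earlier in the order 6, 3, 5, 1, 2, 4, 7, so processing vertices in that order labels each vertex after all of its successors.
6: no outgoing edge → L
3: can move to 6, which is L ⇒ W
5: can move to 6, which is L ⇒ W
1: can move to 6, which is L ⇒ W
2: moves to 1(W), 5(W), 3(W); every one is W ⇒ L
4: can move to 6, which is L ⇒ W
7: moves to 4(W), 1(W), 3(W); every one is W ⇒ L

4: W, 2: L, 5: W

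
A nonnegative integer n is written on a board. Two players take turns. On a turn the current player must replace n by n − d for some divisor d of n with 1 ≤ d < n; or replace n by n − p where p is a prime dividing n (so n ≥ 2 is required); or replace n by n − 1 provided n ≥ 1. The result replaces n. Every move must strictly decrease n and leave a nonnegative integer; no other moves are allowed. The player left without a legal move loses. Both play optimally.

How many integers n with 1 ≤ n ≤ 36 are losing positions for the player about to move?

Classify positions by backward induction: terminal positions (no move available) are L. From any other position, the mover wins iff some move reaches an L.
n=0: no move → L
n=1: reaches L-position 0 → W
n=2: reaches L-position 0 → W
n=3: reaches L-position 0 → W
n=4: only reaches 2(W), 3(W), all W → L
n=5: reaches L-position 0 → W
n=6: reaches L-position 4 → W
n=7: reaches L-position 0 → W
n=8: reaches L-position 4 → W
n=9: only reaches 6(W), 8(W), all W → L
n=10: reaches L-position 9 → W
n=11: reaches L-position 0 → W
n=12: reaches L-position 9 → W
n=13: reaches L-position 0 → W
n=14: only reaches 7(W), 12(W), 13(W), all W → L
n=15: reaches L-position 14 → W
n=16: reaches L-position 14 → W
n=17: reaches L-position 0 → W
n=18: reaches L-position 9 → W
n=19: reaches L-position 0 → W
n=20: only reaches 10(W), 15(W), 16(W), 18(W), 19(W), all W → L
n=21: reaches L-position 14 → W
n=22: reaches L-position 20 → W
n=23: reaches L-position 0 → W
n=24: reaches L-position 20 → W
n=25: reaches L-position 20 → W
n=26: only reaches 13(W), 24(W), 25(W), all W → L
n=27: reaches L-position 26 → W
n=28: reaches L-position 14 → W
n=29: reaches L-position 0 → W
n=30: reaches L-position 20 → W
n=31: reaches L-position 0 → W
n=32: only reaches 16(W), 24(W), 28(W), 30(W), 31(W), all W → L
n=33: reaches L-position 32 → W
n=34: reaches L-position 32 → W
n=35: only reaches 28(W), 30(W), 34(W), all W → L
n=36: reaches L-position 32 → W
L entries with 1 ≤ n ≤ 36 (n=0 is outside the asked range and is not counted): n = 4, 9, 14, 20, 26, 32, 35; that makes 7.

7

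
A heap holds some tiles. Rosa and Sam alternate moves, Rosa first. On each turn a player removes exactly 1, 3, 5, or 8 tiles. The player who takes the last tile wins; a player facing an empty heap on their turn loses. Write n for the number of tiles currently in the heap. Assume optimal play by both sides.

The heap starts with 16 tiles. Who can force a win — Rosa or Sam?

Positions with no move are L. A position that does have a move is losing for the player to move precisely when every available move leads to a winning position for the opponent. Fill in the labels:
n=0: no move → L
n=1: W (go to 0, an L position)
n=2: L (sole option 1(W) is W)
n=3: W (go to 2, an L position)
n=4: L (options 3(W), 1(W) are all W)
n=5: W (go to 4, an L position)
n=6: L (options 5(W), 3(W), 1(W) are all W)
n=7: W (go to 6, an L position)
n=8: W (go to 0, an L position)
n=9: W (go to 6, an L position)
n=10: W (go to 2, an L position)
n=11: W (go to 6, an L position)
n=12: W (go to 4, an L position)
n=13: L (options 12(W), 10(W), 8(W), 5(W) are all W)
n=14: W (go to 13, an L position)
n=15: L (options 14(W), 12(W), 10(W), 7(W) are all W)
n=16: W (go to 15, an L position)
The starting position 16 is W: Rosa should remove 1, leaving 15, handing over an L position.

Rosa wins.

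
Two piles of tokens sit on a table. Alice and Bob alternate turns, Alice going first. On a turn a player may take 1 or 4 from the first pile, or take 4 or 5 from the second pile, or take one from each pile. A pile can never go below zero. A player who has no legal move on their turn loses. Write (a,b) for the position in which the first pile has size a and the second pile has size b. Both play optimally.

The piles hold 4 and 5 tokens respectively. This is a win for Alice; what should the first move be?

Work bottom-up. With no move the player to move loses. Otherwise the position is W if at least one move leads to an L position for the opponent, and L if every move leads to a W.
No move ever increases a pile, so every position that can arise here has a ≤ 4 and b ≤ 5; it is enough to label the cells with 0 ≤ a ≤ 4 and 0 ≤ b ≤ 5.
Every move lowers a or b (never raises either), so fill the grid row by row in increasing a, and left to right within a row: each cell's successors are then already labelled.
      b=0  b=1  b=2  b=3  b=4  b=5
a=0:    L    L    L    L    W    W
a=1:    W    W    W    W    W    L
a=2:    L    L    L    L    W    W
a=3:    W    W    W    W    W    L
a=4:    W    W    W    W    L    W
Cells with no legal move (terminal, hence L): (0,0), (0,1), (0,2), (0,3).
The remaining L cells, each justified by listing all of its moves:
(1,5): →(0,5)(W), (1,1)(W), (1,0)(W), (0,4)(W) — all W, so L
(2,0): →(1,0)(W) only, which is W, so L
(2,1): →(1,1)(W), (1,0)(W) — all W, so L
(2,2): →(1,2)(W), (1,1)(W) — all W, so L
(2,3): →(1,3)(W), (1,2)(W) — all W, so L
(3,5): →(2,5)(W), (3,1)(W), (3,0)(W), (2,4)(W) — all W, so L
(4,4): →(3,4)(W), (0,4)(W), (4,0)(W), (3,3)(W) — all W, so L
Every other cell has at least one move into one of the L cells above, so it is W.
From (4,5), the L positions reachable in one move are: (3,5).

Move to (3,5).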